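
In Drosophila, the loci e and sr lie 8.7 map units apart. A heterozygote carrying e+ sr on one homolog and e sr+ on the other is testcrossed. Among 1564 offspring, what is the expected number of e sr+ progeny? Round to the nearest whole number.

A map distance of 8.7 map units corresponds to a recombination frequency of 0.087.
The F1 is e+ sr / e sr+, so e sr+ is a parental gamete class with expected frequency (1 − r)/2 = 0.913/2 = 0.4565.
Expected number = 0.4565 × 1564 = 713.97 ≈ 714.

714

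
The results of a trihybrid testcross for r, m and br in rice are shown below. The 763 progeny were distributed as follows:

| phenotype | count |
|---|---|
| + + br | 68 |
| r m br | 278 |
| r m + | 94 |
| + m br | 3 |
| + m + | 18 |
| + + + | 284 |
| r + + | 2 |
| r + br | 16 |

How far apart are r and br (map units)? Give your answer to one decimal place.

The two most frequent reciprocal classes, r m br and + + +, are the parental types, so the F1 was r m br / + + +.
The two rarest classes, + m br and r + +, are the double crossovers. Comparing them with the parentals, only the r allele has switched, so r is the middle locus and the order is br – r – m.
Crossovers in the br–r interval produce the single-crossover classes r m + and + + br (94 + 68 = 162) plus the double crossovers (5).
RF(br–r) = (162 + 5) / 763 = 167/763 = 0.2189 → 21.9 map units.

21.9 map units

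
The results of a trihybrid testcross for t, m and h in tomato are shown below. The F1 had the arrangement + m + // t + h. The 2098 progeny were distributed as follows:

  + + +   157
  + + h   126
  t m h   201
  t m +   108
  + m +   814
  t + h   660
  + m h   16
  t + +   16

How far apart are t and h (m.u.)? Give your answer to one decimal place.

The two rarest classes, + m h and t + +, are the double crossovers. Comparing them with the parentals, only the h allele has switched, so h is the middle locus and the order is m – h – t.
Crossovers in the h–t interval produce the single-crossover classes t m + and + + h (108 + 126 = 234) plus the double crossovers (32).
RF(h–t) = (234 + 32) / 2098 = 266/2098 = 0.1268 → 12.7 m.u.

12.7 m.u.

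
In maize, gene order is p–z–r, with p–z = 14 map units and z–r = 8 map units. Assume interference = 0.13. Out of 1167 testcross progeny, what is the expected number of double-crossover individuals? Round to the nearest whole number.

Map distances give recombination frequencies of 0.140 and 0.080 for the two intervals.
With interference 0.13 (so coincidence = 0.87), expected double-crossover frequency = 0.140 × 0.080 × 0.87 = 0.00974.
Expected number = 0.00974 × 1167 = 11.37 ≈ 11.

11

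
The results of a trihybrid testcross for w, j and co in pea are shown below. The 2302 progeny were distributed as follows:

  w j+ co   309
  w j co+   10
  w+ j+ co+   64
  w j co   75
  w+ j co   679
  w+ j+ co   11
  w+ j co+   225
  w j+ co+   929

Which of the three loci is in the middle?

j

The two most frequent reciprocal classes, w j+ co+ and w+ j co, are the parental types, so the F1 was w j+ co+ / w+ j co.
The two rarest classes, w j co+ and w+ j+ co, are the double crossovers. Comparing them with the parentals, only the j allele has switched, so j is the middle locus and the order is w – j – co.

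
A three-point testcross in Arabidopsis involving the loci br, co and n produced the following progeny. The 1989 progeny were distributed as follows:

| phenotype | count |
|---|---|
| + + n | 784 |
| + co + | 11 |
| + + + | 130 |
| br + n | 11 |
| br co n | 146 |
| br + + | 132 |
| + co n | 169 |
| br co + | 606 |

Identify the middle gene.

The two most frequent reciprocal classes, + + n and br co +, are the parental types, so the F1 was + + n / br co +.
The two rarest classes, br + n and + co +, are the double crossovers. Comparing them with the parentals, only the br allele has switched, so br is the middle locus and the order is n – br – co.

br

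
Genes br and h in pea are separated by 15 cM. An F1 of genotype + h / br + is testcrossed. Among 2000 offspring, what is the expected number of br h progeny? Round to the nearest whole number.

A map distance of 15 cM corresponds to a recombination frequency of 0.150.
The F1 is + h / br +, so br h is a recombinant gamete class with expected frequency r/2 = 0.150/2 = 0.0750.
Expected number = 0.0750 × 2000 = 150.00 ≈ 150.

150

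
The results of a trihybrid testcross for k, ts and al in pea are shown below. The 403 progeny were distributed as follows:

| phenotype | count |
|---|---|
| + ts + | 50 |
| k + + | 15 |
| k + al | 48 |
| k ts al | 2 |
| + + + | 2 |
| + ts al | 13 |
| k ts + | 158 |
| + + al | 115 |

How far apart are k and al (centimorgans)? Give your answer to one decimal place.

25.3 centimorgans

The two most frequent reciprocal classes, k ts + and + + al, are the parental types, so the F1 was k ts + / + + al.
The two rarest classes, k ts al and + + +, are the double crossovers. Comparing them with the parentals, only the al allele has switched, so al is the middle locus and the order is k – al – ts.
Crossovers in the k–al interval produce the single-crossover classes + ts + and k + al (50 + 48 = 98) plus the double crossovers (4).
RF(k–al) = (98 + 4) / 403 = 102/403 = 0.2531 → 25.3 centimorgans.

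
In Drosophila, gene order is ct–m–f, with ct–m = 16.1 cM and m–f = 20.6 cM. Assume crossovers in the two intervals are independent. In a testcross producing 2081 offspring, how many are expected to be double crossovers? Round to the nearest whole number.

69

Map distances give recombination frequencies of 0.161 and 0.206 for the two intervals.
With no interference, expected double-crossover frequency = 0.161 × 0.206 = 0.03317.
Expected number = 0.03317 × 2081 = 69.02 ≈ 69.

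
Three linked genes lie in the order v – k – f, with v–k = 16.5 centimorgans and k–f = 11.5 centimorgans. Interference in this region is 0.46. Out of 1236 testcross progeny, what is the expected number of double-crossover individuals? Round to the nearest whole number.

13

Map distances give recombination frequencies of 0.165 and 0.115 for the two intervals.
With interference 0.46 (so coincidence = 0.54), expected double-crossover frequency = 0.165 × 0.115 × 0.54 = 0.01025.
Expected number = 0.01025 × 1236 = 12.66 ≈ 13.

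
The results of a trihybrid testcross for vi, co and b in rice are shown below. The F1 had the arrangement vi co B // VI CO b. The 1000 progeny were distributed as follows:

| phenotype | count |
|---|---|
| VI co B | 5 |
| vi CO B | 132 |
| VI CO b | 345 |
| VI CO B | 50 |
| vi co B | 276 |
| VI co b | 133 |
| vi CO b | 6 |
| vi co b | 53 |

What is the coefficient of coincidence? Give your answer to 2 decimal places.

The two rarest classes, VI co B and vi CO b, are the double crossovers. Comparing them with the parentals, only the vi allele has switched, so vi is the middle locus and the order is b – vi – co.
b–vi: (103 + 11)/1000 = 0.1140; vi–co: (265 + 11)/1000 = 0.2760.
Expected DCO frequency = 0.1140 × 0.2760 ≈ 0.03146; observed = 11/1000 ≈ 0.01100.
Coefficient of coincidence = 0.01100/0.03146 ≈ 0.35.

0.35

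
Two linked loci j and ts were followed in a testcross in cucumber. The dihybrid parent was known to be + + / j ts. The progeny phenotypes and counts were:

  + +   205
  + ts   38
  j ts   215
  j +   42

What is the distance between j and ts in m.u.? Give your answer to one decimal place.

The recombinant classes are + ts and j +: 38 + 42 = 80.
Recombination frequency = 80/500 = 0.1600 ≈ 16.0%, i.e. 16.0 m.u.

16.0 m.u.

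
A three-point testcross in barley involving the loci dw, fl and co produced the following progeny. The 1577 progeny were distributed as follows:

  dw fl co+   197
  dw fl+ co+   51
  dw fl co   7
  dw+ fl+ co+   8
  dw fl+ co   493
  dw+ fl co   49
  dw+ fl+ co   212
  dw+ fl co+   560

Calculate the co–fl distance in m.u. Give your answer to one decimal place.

7.3 m.u.

The two most frequent reciprocal classes, dw+ fl co+ and dw fl+ co, are the parental types, so the F1 was dw+ fl co+ / dw fl+ co.
The two rarest classes, dw+ fl+ co+ and dw fl co, are the double crossovers. Comparing them with the parentals, only the fl allele has switched, so fl is the middle locus and the order is co – fl – dw.
Crossovers in the co–fl interval produce the single-crossover classes dw+ fl co and dw fl+ co+ (49 + 51 = 100) plus the double crossovers (15).
RF(co–fl) = (100 + 15) / 1577 = 115/1577 = 0.0729 → 7.3 m.u.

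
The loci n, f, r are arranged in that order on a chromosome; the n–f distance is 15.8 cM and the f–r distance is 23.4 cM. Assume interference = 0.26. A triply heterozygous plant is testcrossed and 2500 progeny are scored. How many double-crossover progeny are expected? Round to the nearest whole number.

68

Map distances give recombination frequencies of 0.158 and 0.234 for the two intervals.
With interference 0.26 (so coincidence = 0.74), expected double-crossover frequency = 0.158 × 0.234 × 0.74 = 0.02736.
Expected number = 0.02736 × 2500 = 68.40 ≈ 68.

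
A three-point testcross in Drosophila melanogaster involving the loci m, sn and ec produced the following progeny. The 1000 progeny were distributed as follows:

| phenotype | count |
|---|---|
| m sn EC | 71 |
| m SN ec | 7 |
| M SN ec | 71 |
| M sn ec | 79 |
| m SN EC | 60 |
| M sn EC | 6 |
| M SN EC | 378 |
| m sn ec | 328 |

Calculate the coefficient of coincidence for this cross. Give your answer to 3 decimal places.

0.552

The two most frequent reciprocal classes, m sn ec and M SN EC, are the parental types, so the F1 was m sn ec / M SN EC.
The two rarest classes, m SN ec and M sn EC, are the double crossovers. Comparing them with the parentals, only the sn allele has switched, so sn is the middle locus and the order is m – sn – ec.
m–sn: (139 + 13)/1000 = 0.1520; sn–ec: (142 + 13)/1000 = 0.1550.
Expected DCO frequency = 0.1520 × 0.1550 ≈ 0.02356; observed = 13/1000 ≈ 0.01300.
Coefficient of coincidence = 0.01300/0.02356 ≈ 0.552.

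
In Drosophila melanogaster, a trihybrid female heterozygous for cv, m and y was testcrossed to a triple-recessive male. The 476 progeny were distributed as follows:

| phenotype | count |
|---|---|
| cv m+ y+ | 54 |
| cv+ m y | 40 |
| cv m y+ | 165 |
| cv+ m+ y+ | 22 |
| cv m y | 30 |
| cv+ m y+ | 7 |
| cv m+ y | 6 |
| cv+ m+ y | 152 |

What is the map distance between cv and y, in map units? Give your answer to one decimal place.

The two most frequent reciprocal classes, cv m y+ and cv+ m+ y, are the parental types, so the F1 was cv m y+ / cv+ m+ y.
The two rarest classes, cv+ m y+ and cv m+ y, are the double crossovers. Comparing them with the parentals, only the cv allele has switched, so cv is the middle locus and the order is m – cv – y.
Crossovers in the cv–y interval produce the single-crossover classes cv m y and cv+ m+ y+ (30 + 22 = 52) plus the double crossovers (13).
RF(cv–y) = (52 + 13) / 476 = 65/476 = 0.1366 → 13.7 map units.

13.7 map units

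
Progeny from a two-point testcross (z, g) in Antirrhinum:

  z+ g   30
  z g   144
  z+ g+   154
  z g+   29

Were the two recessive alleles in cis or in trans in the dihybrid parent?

cis

The two most frequent classes are z+ g+ (154) and z g (144); these are the parental (non-recombinant) types.
So the F1 carried z+ g+ on one chromosome and z g on the other — the recessive alleles are on the same chromosome (cis / coupling).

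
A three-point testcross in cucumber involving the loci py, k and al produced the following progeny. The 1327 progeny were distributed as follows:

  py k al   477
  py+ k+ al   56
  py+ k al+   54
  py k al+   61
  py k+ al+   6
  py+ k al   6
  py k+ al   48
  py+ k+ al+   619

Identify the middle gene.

The two most frequent reciprocal classes, py k al and py+ k+ al+, are the parental types, so the F1 was py k al / py+ k+ al+.
The two rarest classes, py+ k al and py k+ al+, are the double crossovers. Comparing them with the parentals, only the py allele has switched, so py is the middle locus and the order is al – py – k.

py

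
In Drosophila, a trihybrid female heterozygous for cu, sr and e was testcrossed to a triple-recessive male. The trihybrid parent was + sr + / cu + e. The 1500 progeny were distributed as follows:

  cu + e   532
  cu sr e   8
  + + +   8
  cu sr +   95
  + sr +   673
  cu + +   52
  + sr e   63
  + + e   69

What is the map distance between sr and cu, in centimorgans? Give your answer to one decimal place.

The two rarest classes, + + + and cu sr e, are the double crossovers. Comparing them with the parentals, only the sr allele has switched, so sr is the middle locus and the order is e – sr – cu.
Crossovers in the sr–cu interval produce the single-crossover classes cu sr + and + + e (95 + 69 = 164) plus the double crossovers (16).
RF(sr–cu) = (164 + 16) / 1500 = 180/1500 = 0.1200 → 12.0 centimorgans.

12.0 centimorgans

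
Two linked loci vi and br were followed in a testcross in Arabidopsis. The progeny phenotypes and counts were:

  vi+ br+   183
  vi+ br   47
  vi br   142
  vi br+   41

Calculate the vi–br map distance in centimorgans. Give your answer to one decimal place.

The two most frequent classes, vi+ br+ (183) and vi br (142), are the parental types, so the F1 was vi+ br+ / vi br.
The recombinant classes are vi+ br and vi br+: 47 + 41 = 88.
Recombination frequency = 88/413 = 0.2131 ≈ 21.3%, i.e. 21.3 centimorgans.

21.3 centimorgans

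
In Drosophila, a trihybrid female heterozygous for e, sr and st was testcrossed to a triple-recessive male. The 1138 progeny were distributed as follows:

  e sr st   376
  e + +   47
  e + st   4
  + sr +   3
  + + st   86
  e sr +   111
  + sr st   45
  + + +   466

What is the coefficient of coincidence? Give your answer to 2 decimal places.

The two most frequent reciprocal classes, e sr st and + + +, are the parental types, so the F1 was e sr st / + + +.
The two rarest classes, e + st and + sr +, are the double crossovers. Comparing them with the parentals, only the sr allele has switched, so sr is the middle locus and the order is st – sr – e.
st–sr: (197 + 7)/1138 = 0.1793; sr–e: (92 + 7)/1138 = 0.0870.
Expected DCO frequency = 0.1793 × 0.0870 ≈ 0.01560; observed = 7/1138 ≈ 0.00615.
Coefficient of coincidence = 0.00615/0.01560 ≈ 0.39.

0.39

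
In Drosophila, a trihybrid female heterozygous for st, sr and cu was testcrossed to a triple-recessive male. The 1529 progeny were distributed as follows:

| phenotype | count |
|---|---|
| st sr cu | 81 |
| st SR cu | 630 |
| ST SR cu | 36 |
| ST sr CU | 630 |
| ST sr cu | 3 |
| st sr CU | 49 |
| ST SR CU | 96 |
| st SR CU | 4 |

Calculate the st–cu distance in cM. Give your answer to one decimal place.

The two most frequent reciprocal classes, ST sr CU and st SR cu, are the parental types, so the F1 was ST sr CU / st SR cu.
The two rarest classes, ST sr cu and st SR CU, are the double crossovers. Comparing them with the parentals, only the cu allele has switched, so cu is the middle locus and the order is sr – cu – st.
Crossovers in the cu–st interval produce the single-crossover classes st sr CU and ST SR cu (49 + 36 = 85) plus the double crossovers (7).
RF(cu–st) = (85 + 7) / 1529 = 92/1529 = 0.0602 → 6.0 cM.

6.0 cM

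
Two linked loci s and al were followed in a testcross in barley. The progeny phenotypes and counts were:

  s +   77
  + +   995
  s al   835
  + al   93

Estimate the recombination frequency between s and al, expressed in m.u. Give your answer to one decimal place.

The two most frequent classes, + + (995) and s al (835), are the parental types, so the F1 was + + / s al.
The recombinant classes are + al and s +: 93 + 77 = 170.
Recombination frequency = 170/2000 = 0.0850 ≈ 8.5%, i.e. 8.5 m.u.

8.5 m.u.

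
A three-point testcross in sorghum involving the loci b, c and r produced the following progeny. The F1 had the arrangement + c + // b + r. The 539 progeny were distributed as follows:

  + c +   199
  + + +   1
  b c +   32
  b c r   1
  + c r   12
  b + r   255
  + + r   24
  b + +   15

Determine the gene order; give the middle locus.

The two rarest classes, + + + and b c r, are the double crossovers. Comparing them with the parentals, only the c allele has switched, so c is the middle locus and the order is r – c – b.

c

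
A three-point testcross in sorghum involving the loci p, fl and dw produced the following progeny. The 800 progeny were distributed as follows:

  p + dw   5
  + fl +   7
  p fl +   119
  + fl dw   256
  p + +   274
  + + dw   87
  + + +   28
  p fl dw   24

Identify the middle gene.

The two most frequent reciprocal classes, + fl dw and p + +, are the parental types, so the F1 was + fl dw / p + +.
The two rarest classes, + fl + and p + dw, are the double crossovers. Comparing them with the parentals, only the dw allele has switched, so dw is the middle locus and the order is p – dw – fl.

dw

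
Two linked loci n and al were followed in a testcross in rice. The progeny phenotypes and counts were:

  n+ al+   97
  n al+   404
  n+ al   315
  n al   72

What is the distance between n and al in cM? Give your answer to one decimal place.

19.0 cM

The two most frequent classes, n+ al (315) and n al+ (404), are the parental types, so the F1 was n+ al / n al+.
The recombinant classes are n+ al+ and n al: 97 + 72 = 169.
Recombination frequency = 169/888 = 0.1903 ≈ 19.0%, i.e. 19.0 cM.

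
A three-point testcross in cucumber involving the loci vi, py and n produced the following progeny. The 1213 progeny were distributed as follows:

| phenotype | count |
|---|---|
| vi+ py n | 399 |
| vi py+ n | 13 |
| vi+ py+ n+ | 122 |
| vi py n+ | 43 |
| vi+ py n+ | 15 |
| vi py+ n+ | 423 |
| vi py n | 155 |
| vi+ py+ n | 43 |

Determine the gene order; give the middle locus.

n

The two most frequent reciprocal classes, vi py+ n+ and vi+ py n, are the parental types, so the F1 was vi py+ n+ / vi+ py n.
The two rarest classes, vi py+ n and vi+ py n+, are the double crossovers. Comparing them with the parentals, only the n allele has switched, so n is the middle locus and the order is py – n – vi.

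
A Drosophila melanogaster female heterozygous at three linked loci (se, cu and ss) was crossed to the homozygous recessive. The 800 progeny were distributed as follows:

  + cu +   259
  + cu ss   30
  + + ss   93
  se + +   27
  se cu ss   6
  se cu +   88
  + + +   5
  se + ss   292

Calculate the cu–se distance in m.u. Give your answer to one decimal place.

24.0 m.u.

The two most frequent reciprocal classes, se + ss and + cu +, are the parental types, so the F1 was se + ss / + cu +.
The two rarest classes, se cu ss and + + +, are the double crossovers. Comparing them with the parentals, only the cu allele has switched, so cu is the middle locus and the order is se – cu – ss.
Crossovers in the se–cu interval produce the single-crossover classes + + ss and se cu + (93 + 88 = 181) plus the double crossovers (11).
RF(se–cu) = (181 + 11) / 800 = 192/800 = 0.2400 → 24.0 m.u.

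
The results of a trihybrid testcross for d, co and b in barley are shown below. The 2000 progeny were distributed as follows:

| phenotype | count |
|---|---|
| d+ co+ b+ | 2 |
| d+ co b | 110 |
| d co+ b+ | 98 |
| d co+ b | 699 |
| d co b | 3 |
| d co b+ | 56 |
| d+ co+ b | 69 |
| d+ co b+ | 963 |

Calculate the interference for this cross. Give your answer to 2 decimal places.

0.64

The two most frequent reciprocal classes, d+ co b+ and d co+ b, are the parental types, so the F1 was d+ co b+ / d co+ b.
The two rarest classes, d+ co+ b+ and d co b, are the double crossovers. Comparing them with the parentals, only the co allele has switched, so co is the middle locus and the order is b – co – d.
b–co: (208 + 5)/2000 = 0.1065; co–d: (125 + 5)/2000 = 0.0650.
Expected DCO frequency = 0.1065 × 0.0650 ≈ 0.00692; observed = 5/2000 ≈ 0.00250.
Coefficient of coincidence = 0.00250/0.00692 ≈ 0.36; interference = 1 − 0.36 = 0.64.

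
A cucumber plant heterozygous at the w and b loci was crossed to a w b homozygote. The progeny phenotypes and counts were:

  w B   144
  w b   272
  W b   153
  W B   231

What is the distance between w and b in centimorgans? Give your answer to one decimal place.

The two most frequent classes, W B (231) and w b (272), are the parental types, so the F1 was W B / w b.
The recombinant classes are W b and w B: 153 + 144 = 297.
Recombination frequency = 297/800 = 0.3713 ≈ 37.1%, i.e. 37.1 centimorgans.

37.1 centimorgans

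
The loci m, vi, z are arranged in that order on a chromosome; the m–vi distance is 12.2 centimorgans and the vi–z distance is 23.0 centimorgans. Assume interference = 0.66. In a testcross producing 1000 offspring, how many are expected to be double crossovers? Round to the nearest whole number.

10

Map distances give recombination frequencies of 0.122 and 0.230 for the two intervals.
With interference 0.66 (so coincidence = 0.34), expected double-crossover frequency = 0.122 × 0.230 × 0.34 = 0.00954.
Expected number = 0.00954 × 1000 = 9.54 ≈ 10.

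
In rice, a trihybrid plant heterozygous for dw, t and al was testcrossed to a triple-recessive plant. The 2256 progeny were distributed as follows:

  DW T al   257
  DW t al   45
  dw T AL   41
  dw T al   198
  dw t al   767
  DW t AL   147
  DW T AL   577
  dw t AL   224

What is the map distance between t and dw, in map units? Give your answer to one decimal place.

19.1 map units

The two most frequent reciprocal classes, DW T AL and dw t al, are the parental types, so the F1 was DW T AL / dw t al.
The two rarest classes, dw T AL and DW t al, are the double crossovers. Comparing them with the parentals, only the dw allele has switched, so dw is the middle locus and the order is al – dw – t.
Crossovers in the dw–t interval produce the single-crossover classes DW t AL and dw T al (147 + 198 = 345) plus the double crossovers (86).
RF(dw–t) = (345 + 86) / 2256 = 431/2256 = 0.1910 → 19.1 map units.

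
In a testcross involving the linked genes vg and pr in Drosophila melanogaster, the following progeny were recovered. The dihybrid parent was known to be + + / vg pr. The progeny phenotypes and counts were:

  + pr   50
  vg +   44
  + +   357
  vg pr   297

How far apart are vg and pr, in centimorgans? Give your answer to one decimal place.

12.6 centimorgans

The recombinant classes are + pr and vg +: 50 + 44 = 94.
Recombination frequency = 94/748 = 0.1257 ≈ 12.6%, i.e. 12.6 centimorgans.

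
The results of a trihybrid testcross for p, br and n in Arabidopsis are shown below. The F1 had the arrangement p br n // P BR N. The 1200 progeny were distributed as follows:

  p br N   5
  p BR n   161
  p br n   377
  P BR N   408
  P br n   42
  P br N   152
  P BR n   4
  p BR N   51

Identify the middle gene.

n

The two rarest classes, p br N and P BR n, are the double crossovers. Comparing them with the parentals, only the n allele has switched, so n is the middle locus and the order is br – n – p.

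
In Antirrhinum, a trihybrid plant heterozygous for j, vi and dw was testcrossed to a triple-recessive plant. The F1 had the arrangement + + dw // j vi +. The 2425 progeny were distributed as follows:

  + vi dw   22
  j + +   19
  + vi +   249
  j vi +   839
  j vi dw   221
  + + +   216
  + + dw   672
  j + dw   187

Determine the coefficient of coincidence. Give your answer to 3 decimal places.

0.436

The two rarest classes, + vi dw and j + +, are the double crossovers. Comparing them with the parentals, only the vi allele has switched, so vi is the middle locus and the order is j – vi – dw.
j–vi: (436 + 41)/2425 = 0.1967; vi–dw: (437 + 41)/2425 = 0.1971.
Expected DCO frequency = 0.1967 × 0.1971 ≈ 0.03877; observed = 41/2425 ≈ 0.01691.
Coefficient of coincidence = 0.01691/0.03877 ≈ 0.436.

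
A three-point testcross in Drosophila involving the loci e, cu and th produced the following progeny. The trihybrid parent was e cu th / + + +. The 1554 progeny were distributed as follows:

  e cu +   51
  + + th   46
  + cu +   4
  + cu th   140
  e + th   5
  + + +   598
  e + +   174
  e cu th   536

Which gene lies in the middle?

The two rarest classes, e + th and + cu +, are the double crossovers. Comparing them with the parentals, only the cu allele has switched, so cu is the middle locus and the order is e – cu – th.

cu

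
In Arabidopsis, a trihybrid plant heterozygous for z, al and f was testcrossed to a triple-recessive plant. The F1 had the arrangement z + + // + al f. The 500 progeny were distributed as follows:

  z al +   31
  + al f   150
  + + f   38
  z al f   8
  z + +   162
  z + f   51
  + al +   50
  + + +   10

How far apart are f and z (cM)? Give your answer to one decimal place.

23.8 cM

The two rarest classes, + + + and z al f, are the double crossovers. Comparing them with the parentals, only the z allele has switched, so z is the middle locus and the order is f – z – al.
Crossovers in the f–z interval produce the single-crossover classes z + f and + al + (51 + 50 = 101) plus the double crossovers (18).
RF(f–z) = (101 + 18) / 500 = 119/500 = 0.2380 → 23.8 cM.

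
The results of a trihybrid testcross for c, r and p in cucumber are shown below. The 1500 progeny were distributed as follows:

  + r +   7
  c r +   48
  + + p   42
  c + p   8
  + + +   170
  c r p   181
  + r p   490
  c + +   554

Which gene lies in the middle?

p

The two most frequent reciprocal classes, c + + and + r p, are the parental types, so the F1 was c + + / + r p.
The two rarest classes, c + p and + r +, are the double crossovers. Comparing them with the parentals, only the p allele has switched, so p is the middle locus and the order is r – p – c.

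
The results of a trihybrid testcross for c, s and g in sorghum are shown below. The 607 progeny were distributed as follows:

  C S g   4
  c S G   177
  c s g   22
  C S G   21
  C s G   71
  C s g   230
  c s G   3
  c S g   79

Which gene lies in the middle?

The two most frequent reciprocal classes, C s g and c S G, are the parental types, so the F1 was C s g / c S G.
The two rarest classes, C S g and c s G, are the double crossovers. Comparing them with the parentals, only the s allele has switched, so s is the middle locus and the order is c – s – g.

s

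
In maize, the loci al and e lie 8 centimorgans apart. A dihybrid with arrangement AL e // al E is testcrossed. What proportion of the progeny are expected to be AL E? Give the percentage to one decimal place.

4.0%

A map distance of 8 centimorgans corresponds to a recombination frequency of 0.080.
The F1 is AL e / al E, so AL E is a recombinant gamete class with expected frequency r/2 = 0.080/2 = 0.0400.
That is 0.0400 = 4.0% of the progeny.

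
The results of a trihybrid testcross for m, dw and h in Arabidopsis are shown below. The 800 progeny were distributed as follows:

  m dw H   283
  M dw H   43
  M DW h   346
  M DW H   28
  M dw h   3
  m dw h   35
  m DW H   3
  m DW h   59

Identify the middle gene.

dw

The two most frequent reciprocal classes, M DW h and m dw H, are the parental types, so the F1 was M DW h / m dw H.
The two rarest classes, M dw h and m DW H, are the double crossovers. Comparing them with the parentals, only the dw allele has switched, so dw is the middle locus and the order is h – dw – m.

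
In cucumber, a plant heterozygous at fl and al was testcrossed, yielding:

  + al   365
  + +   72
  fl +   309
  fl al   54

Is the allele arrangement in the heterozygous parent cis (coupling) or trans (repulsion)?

trans

The two most frequent classes are + al (365) and fl + (309); these are the parental (non-recombinant) types.
So the F1 carried + al on one chromosome and fl + on the other — the recessive alleles are on opposite chromosomes (trans / repulsion).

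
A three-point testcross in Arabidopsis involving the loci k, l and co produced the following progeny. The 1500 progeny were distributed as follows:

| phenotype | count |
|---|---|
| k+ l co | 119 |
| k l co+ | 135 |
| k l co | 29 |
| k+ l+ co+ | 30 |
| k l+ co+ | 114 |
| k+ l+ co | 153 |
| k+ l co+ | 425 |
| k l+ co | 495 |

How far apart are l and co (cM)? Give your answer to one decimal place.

19.5 cM

The two most frequent reciprocal classes, k l+ co and k+ l co+, are the parental types, so the F1 was k l+ co / k+ l co+.
The two rarest classes, k l co and k+ l+ co+, are the double crossovers. Comparing them with the parentals, only the l allele has switched, so l is the middle locus and the order is k – l – co.
Crossovers in the l–co interval produce the single-crossover classes k l+ co+ and k+ l co (114 + 119 = 233) plus the double crossovers (59).
RF(l–co) = (233 + 59) / 1500 = 292/1500 = 0.1947 → 19.5 cM.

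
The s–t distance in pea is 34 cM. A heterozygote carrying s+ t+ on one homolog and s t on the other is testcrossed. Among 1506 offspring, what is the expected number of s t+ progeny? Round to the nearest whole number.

A map distance of 34 cM corresponds to a recombination frequency of 0.340.
The F1 is s+ t+ / s t, so s t+ is a recombinant gamete class with expected frequency r/2 = 0.340/2 = 0.1700.
Expected number = 0.1700 × 1506 = 256.02 ≈ 256.

256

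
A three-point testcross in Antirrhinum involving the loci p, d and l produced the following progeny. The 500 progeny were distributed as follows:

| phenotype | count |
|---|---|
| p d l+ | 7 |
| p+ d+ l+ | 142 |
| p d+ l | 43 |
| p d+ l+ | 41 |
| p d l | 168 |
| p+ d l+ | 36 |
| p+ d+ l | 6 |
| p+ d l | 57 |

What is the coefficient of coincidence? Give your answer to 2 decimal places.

0.64

The two most frequent reciprocal classes, p d l and p+ d+ l+, are the parental types, so the F1 was p d l / p+ d+ l+.
The two rarest classes, p d l+ and p+ d+ l, are the double crossovers. Comparing them with the parentals, only the l allele has switched, so l is the middle locus and the order is d – l – p.
d–l: (79 + 13)/500 = 0.1840; l–p: (98 + 13)/500 = 0.2220.
Expected DCO frequency = 0.1840 × 0.2220 ≈ 0.04085; observed = 13/500 ≈ 0.02600.
Coefficient of coincidence = 0.02600/0.04085 ≈ 0.64.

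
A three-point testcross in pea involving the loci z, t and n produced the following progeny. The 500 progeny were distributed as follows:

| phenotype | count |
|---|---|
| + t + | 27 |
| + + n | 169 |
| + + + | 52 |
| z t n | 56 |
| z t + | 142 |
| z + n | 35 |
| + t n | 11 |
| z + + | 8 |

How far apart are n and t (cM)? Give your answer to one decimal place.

25.4 cM

The two most frequent reciprocal classes, + + n and z t +, are the parental types, so the F1 was + + n / z t +.
The two rarest classes, + t n and z + +, are the double crossovers. Comparing them with the parentals, only the t allele has switched, so t is the middle locus and the order is n – t – z.
Crossovers in the n–t interval produce the single-crossover classes + + + and z t n (52 + 56 = 108) plus the double crossovers (19).
RF(n–t) = (108 + 19) / 500 = 127/500 = 0.2540 → 25.4 cM.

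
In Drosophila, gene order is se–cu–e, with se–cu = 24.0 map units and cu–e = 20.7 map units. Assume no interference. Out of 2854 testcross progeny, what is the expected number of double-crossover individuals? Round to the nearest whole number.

142

Map distances give recombination frequencies of 0.240 and 0.207 for the two intervals.
With no interference, expected double-crossover frequency = 0.240 × 0.207 = 0.04968.
Expected number = 0.04968 × 2854 = 141.79 ≈ 142.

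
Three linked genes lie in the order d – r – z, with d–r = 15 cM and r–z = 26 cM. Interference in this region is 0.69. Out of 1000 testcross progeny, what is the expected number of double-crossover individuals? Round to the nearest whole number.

Map distances give recombination frequencies of 0.150 and 0.260 for the two intervals.
With interference 0.69 (so coincidence = 0.31), expected double-crossover frequency = 0.150 × 0.260 × 0.31 = 0.01209.
Expected number = 0.01209 × 1000 = 12.09 ≈ 12.

12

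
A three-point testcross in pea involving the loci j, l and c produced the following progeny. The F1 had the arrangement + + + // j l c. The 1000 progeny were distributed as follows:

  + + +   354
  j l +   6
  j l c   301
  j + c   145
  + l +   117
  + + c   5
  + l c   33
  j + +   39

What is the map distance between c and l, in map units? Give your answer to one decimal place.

27.3 map units

The two rarest classes, + + c and j l +, are the double crossovers. Comparing them with the parentals, only the c allele has switched, so c is the middle locus and the order is l – c – j.
Crossovers in the l–c interval produce the single-crossover classes + l + and j + c (117 + 145 = 262) plus the double crossovers (11).
RF(l–c) = (262 + 11) / 1000 = 273/1000 = 0.2730 → 27.3 map units.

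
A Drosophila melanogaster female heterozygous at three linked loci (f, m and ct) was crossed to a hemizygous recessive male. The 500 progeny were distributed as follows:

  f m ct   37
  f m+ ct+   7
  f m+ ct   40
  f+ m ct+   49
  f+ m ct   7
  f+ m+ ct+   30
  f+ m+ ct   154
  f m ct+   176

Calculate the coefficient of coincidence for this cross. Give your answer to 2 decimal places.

0.84

The two most frequent reciprocal classes, f m ct+ and f+ m+ ct, are the parental types, so the F1 was f m ct+ / f+ m+ ct.
The two rarest classes, f m+ ct+ and f+ m ct, are the double crossovers. Comparing them with the parentals, only the m allele has switched, so m is the middle locus and the order is ct – m – f.
ct–m: (67 + 14)/500 = 0.1620; m–f: (89 + 14)/500 = 0.2060.
Expected DCO frequency = 0.1620 × 0.2060 ≈ 0.03337; observed = 14/500 ≈ 0.02800.
Coefficient of coincidence = 0.02800/0.03337 ≈ 0.84.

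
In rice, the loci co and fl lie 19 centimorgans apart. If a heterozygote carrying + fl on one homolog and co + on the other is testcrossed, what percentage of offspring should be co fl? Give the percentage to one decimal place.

A map distance of 19 centimorgans corresponds to a recombination frequency of 0.190.
The F1 is + fl / co +, so co fl is a recombinant gamete class with expected frequency r/2 = 0.190/2 = 0.0950.
That is 0.0950 = 9.5% of the progeny.

9.5%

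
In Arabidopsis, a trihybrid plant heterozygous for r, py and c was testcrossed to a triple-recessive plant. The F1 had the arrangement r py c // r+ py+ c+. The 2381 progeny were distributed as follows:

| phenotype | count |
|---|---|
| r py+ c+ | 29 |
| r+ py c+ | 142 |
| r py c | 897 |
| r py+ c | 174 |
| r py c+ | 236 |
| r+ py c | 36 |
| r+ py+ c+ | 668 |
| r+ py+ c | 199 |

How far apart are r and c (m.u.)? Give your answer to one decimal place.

The two rarest classes, r+ py c and r py+ c+, are the double crossovers. Comparing them with the parentals, only the r allele has switched, so r is the middle locus and the order is c – r – py.
Crossovers in the c–r interval produce the single-crossover classes r py c+ and r+ py+ c (236 + 199 = 435) plus the double crossovers (65).
RF(c–r) = (435 + 65) / 2381 = 500/2381 = 0.2100 → 21.0 m.u.

21.0 m.u.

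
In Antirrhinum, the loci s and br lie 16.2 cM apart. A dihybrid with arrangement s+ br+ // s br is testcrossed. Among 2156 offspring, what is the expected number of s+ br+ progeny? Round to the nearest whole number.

903

A map distance of 16.2 cM corresponds to a recombination frequency of 0.162.
The F1 is s+ br+ / s br, so s+ br+ is a parental gamete class with expected frequency (1 − r)/2 = 0.838/2 = 0.4190.
Expected number = 0.4190 × 2156 = 903.36 ≈ 903.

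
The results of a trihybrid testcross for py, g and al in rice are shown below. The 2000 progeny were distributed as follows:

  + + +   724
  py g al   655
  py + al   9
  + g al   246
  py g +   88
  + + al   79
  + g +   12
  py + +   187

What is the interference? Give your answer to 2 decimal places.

The two most frequent reciprocal classes, + + + and py g al, are the parental types, so the F1 was + + + / py g al.
The two rarest classes, + g + and py + al, are the double crossovers. Comparing them with the parentals, only the g allele has switched, so g is the middle locus and the order is al – g – py.
al–g: (167 + 21)/2000 = 0.0940; g–py: (433 + 21)/2000 = 0.2270.
Expected DCO frequency = 0.0940 × 0.2270 ≈ 0.02134; observed = 21/2000 ≈ 0.01050.
Coefficient of coincidence = 0.01050/0.02134 ≈ 0.49; interference = 1 − 0.49 = 0.51.

0.51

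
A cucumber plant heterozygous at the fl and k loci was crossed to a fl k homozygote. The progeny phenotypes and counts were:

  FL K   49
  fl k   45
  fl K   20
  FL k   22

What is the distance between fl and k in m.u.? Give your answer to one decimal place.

30.9 m.u.

The two most frequent classes, FL K (49) and fl k (45), are the parental types, so the F1 was FL K / fl k.
The recombinant classes are FL k and fl K: 22 + 20 = 42.
Recombination frequency = 42/136 = 0.3088 ≈ 30.9%, i.e. 30.9 m.u.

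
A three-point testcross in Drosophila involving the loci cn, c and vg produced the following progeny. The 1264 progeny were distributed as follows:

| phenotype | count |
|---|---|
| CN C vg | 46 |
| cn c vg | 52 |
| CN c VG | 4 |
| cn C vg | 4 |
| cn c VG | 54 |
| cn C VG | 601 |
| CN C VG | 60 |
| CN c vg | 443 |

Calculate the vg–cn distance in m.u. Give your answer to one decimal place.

9.5 m.u.

The two most frequent reciprocal classes, cn C VG and CN c vg, are the parental types, so the F1 was cn C VG / CN c vg.
The two rarest classes, cn C vg and CN c VG, are the double crossovers. Comparing them with the parentals, only the vg allele has switched, so vg is the middle locus and the order is cn – vg – c.
Crossovers in the cn–vg interval produce the single-crossover classes CN C VG and cn c vg (60 + 52 = 112) plus the double crossovers (8).
RF(cn–vg) = (112 + 8) / 1264 = 120/1264 = 0.0949 → 9.5 m.u.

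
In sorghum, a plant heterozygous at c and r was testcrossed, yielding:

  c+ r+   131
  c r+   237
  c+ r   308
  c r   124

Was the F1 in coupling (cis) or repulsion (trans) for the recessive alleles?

trans

The two most frequent classes are c+ r (308) and c r+ (237); these are the parental (non-recombinant) types.
So the F1 carried c+ r on one chromosome and c r+ on the other — the recessive alleles are on opposite chromosomes (trans / repulsion).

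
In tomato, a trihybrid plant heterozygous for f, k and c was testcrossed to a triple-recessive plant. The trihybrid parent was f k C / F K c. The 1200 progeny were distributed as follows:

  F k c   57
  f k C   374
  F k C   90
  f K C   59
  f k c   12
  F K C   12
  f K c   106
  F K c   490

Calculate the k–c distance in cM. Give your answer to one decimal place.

The two rarest classes, f k c and F K C, are the double crossovers. Comparing them with the parentals, only the c allele has switched, so c is the middle locus and the order is k – c – f.
Crossovers in the k–c interval produce the single-crossover classes f K C and F k c (59 + 57 = 116) plus the double crossovers (24).
RF(k–c) = (116 + 24) / 1200 = 140/1200 = 0.1167 → 11.7 cM.

11.7 cM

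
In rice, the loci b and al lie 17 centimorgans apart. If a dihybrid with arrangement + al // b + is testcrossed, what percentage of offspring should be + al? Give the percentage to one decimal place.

A map distance of 17 centimorgans corresponds to a recombination frequency of 0.170.
The F1 is + al / b +, so + al is a parental gamete class with expected frequency (1 − r)/2 = 0.830/2 = 0.4150.
That is 0.4150 = 41.5% of the progeny.

41.5%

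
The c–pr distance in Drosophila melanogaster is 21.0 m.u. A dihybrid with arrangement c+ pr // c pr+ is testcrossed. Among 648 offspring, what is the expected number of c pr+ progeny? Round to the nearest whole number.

A map distance of 21.0 m.u. corresponds to a recombination frequency of 0.210.
The F1 is c+ pr / c pr+, so c pr+ is a parental gamete class with expected frequency (1 − r)/2 = 0.790/2 = 0.3950.
Expected number = 0.3950 × 648 = 255.96 ≈ 256.

256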